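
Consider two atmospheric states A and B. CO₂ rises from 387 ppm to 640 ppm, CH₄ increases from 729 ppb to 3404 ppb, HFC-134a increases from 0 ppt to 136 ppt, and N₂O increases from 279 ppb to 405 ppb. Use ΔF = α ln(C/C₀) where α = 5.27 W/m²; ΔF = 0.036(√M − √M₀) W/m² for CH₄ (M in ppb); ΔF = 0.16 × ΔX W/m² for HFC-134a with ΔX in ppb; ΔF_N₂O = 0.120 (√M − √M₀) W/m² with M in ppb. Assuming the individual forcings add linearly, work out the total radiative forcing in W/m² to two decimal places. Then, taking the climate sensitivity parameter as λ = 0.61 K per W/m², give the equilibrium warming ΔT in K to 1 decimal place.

ΔF = 4.21 W/m²; ΔT = 2.6 K

CO₂: 5.27 × ln(640/387) = 5.27 × ln(1.65375) = 5.27 × 0.50305 = 2.6511 W/m².
CH₄: 0.036 × (√3404 − √729) = 0.036 × (58.3438 − 27.0000) = 0.036 × 31.3438 = 1.1284 W/m².
HFC-134a: Δ = 136 − 0 = 136 ppt = 0.136 ppb; ΔF = 0.16 × 0.136 = 0.0218 W/m².
N₂O: 0.120 × (√405 − √279) = 0.120 × (20.1246 − 16.7033) = 0.120 × 3.4213 = 0.4106 W/m².
Total ΔF = 2.6511 + 1.1284 + 0.0218 + 0.4106 = 4.2119 W/m².
ΔT = λ ΔF = 0.61 × 4.21 = 2.5681 K.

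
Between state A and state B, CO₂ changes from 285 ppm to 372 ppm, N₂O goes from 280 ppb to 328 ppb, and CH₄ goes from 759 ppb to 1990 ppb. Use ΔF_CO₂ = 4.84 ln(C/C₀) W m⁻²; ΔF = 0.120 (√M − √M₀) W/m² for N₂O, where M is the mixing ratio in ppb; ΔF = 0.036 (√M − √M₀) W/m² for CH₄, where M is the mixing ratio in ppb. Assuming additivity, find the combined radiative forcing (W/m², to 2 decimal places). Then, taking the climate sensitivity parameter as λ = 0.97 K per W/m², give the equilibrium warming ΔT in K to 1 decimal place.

ΔF = 2.07 W/m²; ΔT = 2.0 K

CO₂: 4.84 × ln(372/285) = 4.84 × ln(1.30526) = 4.84 × 0.26640 = 1.2894 W/m².
N₂O: 0.120 × (√328 − √280) = 0.120 × (18.1108 − 16.7332) = 0.120 × 1.3776 = 0.1653 W/m².
CH₄: 0.036 × (√1990 − √759) = 0.036 × (44.6094 − 27.5500) = 0.036 × 17.0594 = 0.6141 W/m².
Total ΔF = 1.2894 + 0.1653 + 0.6141 = 2.0688 W/m².
ΔT = λ ΔF = 0.97 × 2.07 = 2.0079 K.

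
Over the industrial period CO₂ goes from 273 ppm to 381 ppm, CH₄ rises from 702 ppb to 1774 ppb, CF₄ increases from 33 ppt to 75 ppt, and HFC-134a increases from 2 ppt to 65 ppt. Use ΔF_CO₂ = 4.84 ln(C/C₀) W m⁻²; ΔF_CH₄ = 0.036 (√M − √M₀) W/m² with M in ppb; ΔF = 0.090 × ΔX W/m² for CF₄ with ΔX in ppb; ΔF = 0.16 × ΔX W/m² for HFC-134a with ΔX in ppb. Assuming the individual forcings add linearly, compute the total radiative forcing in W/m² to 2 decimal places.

CO₂: 4.84 × ln(381/273) = 4.84 × ln(1.39560) = 4.84 × 0.33332 = 1.6133 W/m².
CH₄: 0.036 × (√1774 − √702) = 0.036 × (42.1189 − 26.4953) = 0.036 × 15.6236 = 0.5624 W/m².
CF₄: Δ = 75 − 33 = 42 ppt = 0.042 ppb; ΔF = 0.090 × 0.042 = 0.0038 W/m².
HFC-134a: Δ = 65 − 2 = 63 ppt = 0.063 ppb; ΔF = 0.16 × 0.063 = 0.0101 W/m².
Total ΔF = 1.6133 + 0.5624 + 0.0038 + 0.0101 = 2.1896 W/m².

ΔF = 2.19 W/m²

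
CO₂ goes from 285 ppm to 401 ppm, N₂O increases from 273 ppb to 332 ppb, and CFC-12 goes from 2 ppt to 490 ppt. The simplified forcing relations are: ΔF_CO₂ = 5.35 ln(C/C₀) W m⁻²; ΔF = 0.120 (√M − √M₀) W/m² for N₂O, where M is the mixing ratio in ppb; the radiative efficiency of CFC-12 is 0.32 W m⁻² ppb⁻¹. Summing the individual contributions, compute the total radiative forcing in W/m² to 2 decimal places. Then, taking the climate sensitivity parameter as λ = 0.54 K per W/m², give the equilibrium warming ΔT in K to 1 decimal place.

ΔF = 2.19 W/m²; ΔT = 1.2 K

CO₂: 5.35 × ln(401/285) = 5.35 × ln(1.40702) = 5.35 × 0.34147 = 1.8269 W/m².
N₂O: 0.120 × (√332 − √273) = 0.120 × (18.2209 − 16.5227) = 0.120 × 1.6982 = 0.2038 W/m².
CFC-12: Δ = 490 − 2 = 488 ppt = 0.488 ppb; ΔF = 0.32 × 0.488 = 0.1562 W/m².
Total ΔF = 1.8269 + 0.2038 + 0.1562 = 2.1869 W/m².
ΔT = λ ΔF = 0.54 × 2.19 = 1.1826 K.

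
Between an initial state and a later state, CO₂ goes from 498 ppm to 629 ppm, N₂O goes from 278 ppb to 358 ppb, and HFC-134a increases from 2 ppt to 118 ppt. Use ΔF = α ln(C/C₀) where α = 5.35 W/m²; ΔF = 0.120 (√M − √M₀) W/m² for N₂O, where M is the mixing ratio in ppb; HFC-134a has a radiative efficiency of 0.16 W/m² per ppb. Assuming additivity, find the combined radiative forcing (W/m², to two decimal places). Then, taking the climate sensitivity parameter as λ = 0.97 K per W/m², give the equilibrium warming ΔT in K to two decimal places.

CO₂: 5.35 × ln(629/498) = 5.35 × ln(1.26305) = 5.35 × 0.23353 = 1.2494 W/m².
N₂O: 0.120 × (√358 − √278) = 0.120 × (18.9209 − 16.6733) = 0.120 × 2.2476 = 0.2697 W/m².
HFC-134a: Δ = 118 − 2 = 116 ppt = 0.116 ppb; ΔF = 0.16 × 0.116 = 0.0186 W/m².
Total ΔF = 1.2494 + 0.2697 + 0.0186 = 1.5377 W/m².
ΔT = λ ΔF = 0.97 × 1.54 = 1.4938 K.

ΔF = 1.54 W/m²; ΔT = 1.49 K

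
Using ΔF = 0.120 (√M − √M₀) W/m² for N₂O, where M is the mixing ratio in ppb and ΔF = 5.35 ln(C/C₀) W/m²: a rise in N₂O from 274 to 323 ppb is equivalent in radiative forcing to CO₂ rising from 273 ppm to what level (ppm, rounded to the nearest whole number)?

C ≈ 282 ppm

N₂O forcing: 0.120 × (√323 − √274) = 0.120 × (17.9722 − 16.5529) = 0.120 × 1.4193 = 0.17032 W/m².
Set 5.35 ln(C/273) = 0.17032: ln(C/273) = 0.17032/5.35 = 0.03184, so C = 273 × e^0.03184 = 273 × 1.03235 = 281.83 ppm.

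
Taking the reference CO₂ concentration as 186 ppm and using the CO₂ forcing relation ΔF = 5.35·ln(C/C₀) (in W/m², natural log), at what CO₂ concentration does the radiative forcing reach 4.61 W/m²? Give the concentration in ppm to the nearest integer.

Set 5.35 ln(C/186) = 4.61, so ln(C/186) = 4.61/5.35 = 0.86168.
Then C/186 = e^0.86168 = 2.36713, giving C = 186 × 2.36713 = 440.29 ppm.

C ≈ 440 ppm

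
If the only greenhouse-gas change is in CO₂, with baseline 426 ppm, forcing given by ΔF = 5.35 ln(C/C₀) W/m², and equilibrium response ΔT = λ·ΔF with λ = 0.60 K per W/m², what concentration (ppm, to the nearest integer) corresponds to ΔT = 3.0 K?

Required forcing: ΔF = ΔT/λ = 3.0/0.60 = 5.0000 W/m².
Then ln(C/426) = ΔF/5.35 = 5.0000/5.35 = 0.93458.
So C = 426 × e^0.93458 = 426 × 2.54614 = 1084.66 ppm.

C ≈ 1085 ppm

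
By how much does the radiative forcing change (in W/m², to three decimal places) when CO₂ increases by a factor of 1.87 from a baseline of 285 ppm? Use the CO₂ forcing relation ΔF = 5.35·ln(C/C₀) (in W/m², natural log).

ΔF = 3.349 W/m²

Because the forcing depends only on the ratio C/C₀, the initial concentration does not enter.
ΔF = 5.35 × ln(1.87) = 5.35 × 0.62594 = 3.3488 W/m².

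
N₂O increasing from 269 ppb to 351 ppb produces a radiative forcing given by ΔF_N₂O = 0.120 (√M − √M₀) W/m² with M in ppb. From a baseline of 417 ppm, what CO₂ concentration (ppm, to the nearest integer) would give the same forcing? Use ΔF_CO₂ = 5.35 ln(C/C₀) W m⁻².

C ≈ 439 ppm

N₂O forcing: 0.120 × (√351 − √269) = 0.120 × (18.7350 − 16.4012) = 0.120 × 2.3338 = 0.28006 W/m².
Set 5.35 ln(C/417) = 0.28006: ln(C/417) = 0.28006/5.35 = 0.05235, so C = 417 × e^0.05235 = 417 × 1.05374 = 439.41 ppm.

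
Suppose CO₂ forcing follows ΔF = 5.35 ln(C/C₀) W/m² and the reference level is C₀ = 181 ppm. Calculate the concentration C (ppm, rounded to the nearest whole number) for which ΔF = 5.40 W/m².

Set 5.35 ln(C/181) = 5.40, so ln(C/181) = 5.40/5.35 = 1.00935.
Then C/181 = e^1.00935 = 2.74382, giving C = 181 × 2.74382 = 496.63 ppm.

C ≈ 497 ppm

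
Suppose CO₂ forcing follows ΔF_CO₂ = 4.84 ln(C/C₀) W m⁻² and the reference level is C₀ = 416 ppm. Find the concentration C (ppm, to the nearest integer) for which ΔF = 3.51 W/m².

Set 4.84 ln(C/416) = 3.51, so ln(C/416) = 3.51/4.84 = 0.72521.
Then C/416 = e^0.72521 = 2.06516, giving C = 416 × 2.06516 = 859.11 ppm.

C ≈ 859 ppm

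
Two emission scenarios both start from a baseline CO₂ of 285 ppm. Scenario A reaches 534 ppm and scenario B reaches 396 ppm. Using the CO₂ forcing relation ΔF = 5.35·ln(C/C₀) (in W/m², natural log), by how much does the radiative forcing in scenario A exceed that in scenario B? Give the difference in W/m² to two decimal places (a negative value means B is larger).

ΔF_A − ΔF_B = 1.60 W/m²

ΔF_A = 5.35 ln(534/285) = 5.35 × 0.62791 = 3.3593 W/m².
ΔF_B = 5.35 ln(396/285) = 5.35 × 0.32893 = 1.7598 W/m².
Difference: 3.3593 − 1.7598 = 1.5995 W/m².
(Equivalently, ΔF_A − ΔF_B = 5.35 ln(534/396) = 5.35 × 0.29898 = 1.5995 W/m².)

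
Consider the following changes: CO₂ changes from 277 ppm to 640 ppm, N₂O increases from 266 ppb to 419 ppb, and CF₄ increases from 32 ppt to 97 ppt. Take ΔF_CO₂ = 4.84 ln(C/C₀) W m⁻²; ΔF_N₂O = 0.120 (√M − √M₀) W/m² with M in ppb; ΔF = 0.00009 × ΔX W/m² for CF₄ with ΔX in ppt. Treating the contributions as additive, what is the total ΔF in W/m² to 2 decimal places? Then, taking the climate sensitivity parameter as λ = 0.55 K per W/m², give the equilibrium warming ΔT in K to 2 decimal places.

CO₂: 4.84 × ln(640/277) = 4.84 × ln(2.31047) = 4.84 × 0.83745 = 4.0533 W/m².
N₂O: 0.120 × (√419 − √266) = 0.120 × (20.4695 − 16.3095) = 0.120 × 4.1600 = 0.4992 W/m².
CF₄: ΔF = 0.00009 × (97 − 32) = 0.00009 × 65 = 0.0059 W/m².
Total ΔF = 4.0533 + 0.4992 + 0.0059 = 4.5584 W/m².
ΔT = λ ΔF = 0.55 × 4.56 = 2.5080 K.

ΔF = 4.56 W/m²; ΔT = 2.51 K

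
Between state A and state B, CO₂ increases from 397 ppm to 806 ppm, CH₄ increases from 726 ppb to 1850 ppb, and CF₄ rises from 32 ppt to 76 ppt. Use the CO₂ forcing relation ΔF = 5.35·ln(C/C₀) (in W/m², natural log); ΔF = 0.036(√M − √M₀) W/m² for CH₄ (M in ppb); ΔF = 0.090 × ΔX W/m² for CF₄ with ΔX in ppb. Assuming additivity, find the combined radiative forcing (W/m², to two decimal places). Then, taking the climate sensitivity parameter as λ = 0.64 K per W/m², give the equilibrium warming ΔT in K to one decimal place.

ΔF = 4.37 W/m²; ΔT = 2.8 K

CO₂: 5.35 × ln(806/397) = 5.35 × ln(2.03023) = 5.35 × 0.70815 = 3.7886 W/m².
CH₄: 0.036 × (√1850 − √726) = 0.036 × (43.0116 − 26.9444) = 0.036 × 16.0672 = 0.5784 W/m².
CF₄: Δ = 76 − 32 = 44 ppt = 0.044 ppb; ΔF = 0.090 × 0.044 = 0.0040 W/m².
Total ΔF = 3.7886 + 0.5784 + 0.0040 = 4.3710 W/m².
ΔT = λ ΔF = 0.64 × 4.37 = 2.7968 K.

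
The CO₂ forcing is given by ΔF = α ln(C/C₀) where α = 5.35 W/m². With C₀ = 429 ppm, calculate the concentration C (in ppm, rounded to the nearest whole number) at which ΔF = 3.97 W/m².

C ≈ 901 ppm

Set 5.35 ln(C/429) = 3.97, so ln(C/429) = 3.97/5.35 = 0.74206.
Then C/429 = e^0.74206 = 2.10026, giving C = 429 × 2.10026 = 901.01 ppm.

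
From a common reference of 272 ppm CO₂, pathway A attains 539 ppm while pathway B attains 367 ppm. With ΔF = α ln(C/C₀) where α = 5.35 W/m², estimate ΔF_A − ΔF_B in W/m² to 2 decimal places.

ΔF_A − ΔF_B = 2.06 W/m²

ΔF_A = 5.35 ln(539/272) = 5.35 × 0.68391 = 3.6589 W/m².
ΔF_B = 5.35 ln(367/272) = 5.35 × 0.29956 = 1.6026 W/m².
Difference: 3.6589 − 1.6026 = 2.0563 W/m².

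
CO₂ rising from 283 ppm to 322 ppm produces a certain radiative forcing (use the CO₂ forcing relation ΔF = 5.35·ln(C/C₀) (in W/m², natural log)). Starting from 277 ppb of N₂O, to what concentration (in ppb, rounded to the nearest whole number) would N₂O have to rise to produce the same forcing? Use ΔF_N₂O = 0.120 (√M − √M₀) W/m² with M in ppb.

CO₂ forcing: 5.35 × ln(322/283) = 5.35 × 0.129105 = 0.69071 W/m².
Set 0.120(√M − √277) = 0.69071: √M = 0.69071/0.120 + √277 = 5.7559 + 16.6433 = 22.3992.
M = (22.3992)² = 501.72 ppb.

M ≈ 502 ppb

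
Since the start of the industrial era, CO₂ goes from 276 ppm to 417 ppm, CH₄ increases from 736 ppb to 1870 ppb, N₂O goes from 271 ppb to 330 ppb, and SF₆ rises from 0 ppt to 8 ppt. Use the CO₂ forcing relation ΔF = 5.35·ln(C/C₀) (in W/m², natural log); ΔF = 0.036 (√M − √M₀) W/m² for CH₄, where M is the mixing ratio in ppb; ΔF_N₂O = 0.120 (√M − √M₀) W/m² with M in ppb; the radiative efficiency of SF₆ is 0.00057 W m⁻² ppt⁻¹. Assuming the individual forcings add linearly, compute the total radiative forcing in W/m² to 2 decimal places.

ΔF = 3.00 W/m²

CO₂: 5.35 × ln(417/276) = 5.35 × ln(1.51087) = 5.35 × 0.41269 = 2.2079 W/m².
CH₄: 0.036 × (√1870 − √736) = 0.036 × (43.2435 − 27.1293) = 0.036 × 16.1142 = 0.5801 W/m².
N₂O: 0.120 × (√330 − √271) = 0.120 × (18.1659 − 16.4621) = 0.120 × 1.7038 = 0.2045 W/m².
SF₆: ΔF = 0.00057 × (8 − 0) = 0.00057 × 8 = 0.0046 W/m².
Total ΔF = 2.2079 + 0.5801 + 0.2045 + 0.0046 = 2.9971 W/m².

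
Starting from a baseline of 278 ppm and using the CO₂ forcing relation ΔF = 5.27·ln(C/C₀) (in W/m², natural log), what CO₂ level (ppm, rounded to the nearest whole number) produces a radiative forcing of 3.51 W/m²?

C ≈ 541 ppm

Set 5.27 ln(C/278) = 3.51, so ln(C/278) = 3.51/5.27 = 0.66603.
Then C/278 = e^0.66603 = 1.94649, giving C = 278 × 1.94649 = 541.12 ppm.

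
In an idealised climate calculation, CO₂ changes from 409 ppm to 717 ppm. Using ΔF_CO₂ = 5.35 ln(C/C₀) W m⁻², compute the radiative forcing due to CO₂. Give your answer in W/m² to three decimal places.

ΔF = 3.003 W/m²

CO₂: 5.35 × ln(717/409) = 5.35 × ln(1.75306) = 5.35 × 0.56136 = 3.0033 W/m².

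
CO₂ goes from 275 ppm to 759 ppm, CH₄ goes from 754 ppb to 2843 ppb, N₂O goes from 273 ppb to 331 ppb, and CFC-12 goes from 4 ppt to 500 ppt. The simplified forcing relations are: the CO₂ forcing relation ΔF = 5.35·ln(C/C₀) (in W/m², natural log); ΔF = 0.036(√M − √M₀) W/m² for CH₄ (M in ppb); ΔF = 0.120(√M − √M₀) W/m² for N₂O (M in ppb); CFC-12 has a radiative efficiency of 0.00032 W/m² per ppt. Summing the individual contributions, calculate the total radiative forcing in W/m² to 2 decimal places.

ΔF = 6.72 W/m²

CO₂: 5.35 × ln(759/275) = 5.35 × ln(2.76000) = 5.35 × 1.01523 = 5.4315 W/m².
CH₄: 0.036 × (√2843 − √754) = 0.036 × (53.3198 − 27.4591) = 0.036 × 25.8607 = 0.9310 W/m².
N₂O: 0.120 × (√331 − √273) = 0.120 × (18.1934 − 16.5227) = 0.120 × 1.6707 = 0.2005 W/m².
CFC-12: ΔF = 0.00032 × (500 − 4) = 0.00032 × 496 = 0.1587 W/m².
Total ΔF = 5.4315 + 0.9310 + 0.2005 + 0.1587 = 6.7217 W/m².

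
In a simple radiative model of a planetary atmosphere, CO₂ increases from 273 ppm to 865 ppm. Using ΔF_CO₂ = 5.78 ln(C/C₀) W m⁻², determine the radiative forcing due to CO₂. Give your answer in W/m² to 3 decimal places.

CO₂: 5.78 × ln(865/273) = 5.78 × ln(3.16850) = 5.78 × 1.15326 = 6.6658 W/m².

ΔF = 6.666 W/m²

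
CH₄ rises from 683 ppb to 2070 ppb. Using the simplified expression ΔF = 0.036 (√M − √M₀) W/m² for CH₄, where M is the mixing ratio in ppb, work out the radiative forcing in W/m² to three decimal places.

CH₄: 0.036 × (√2070 − √683) = 0.036 × (45.4973 − 26.1343) = 0.036 × 19.3630 = 0.6971 W/m².

ΔF = 0.697 W/m²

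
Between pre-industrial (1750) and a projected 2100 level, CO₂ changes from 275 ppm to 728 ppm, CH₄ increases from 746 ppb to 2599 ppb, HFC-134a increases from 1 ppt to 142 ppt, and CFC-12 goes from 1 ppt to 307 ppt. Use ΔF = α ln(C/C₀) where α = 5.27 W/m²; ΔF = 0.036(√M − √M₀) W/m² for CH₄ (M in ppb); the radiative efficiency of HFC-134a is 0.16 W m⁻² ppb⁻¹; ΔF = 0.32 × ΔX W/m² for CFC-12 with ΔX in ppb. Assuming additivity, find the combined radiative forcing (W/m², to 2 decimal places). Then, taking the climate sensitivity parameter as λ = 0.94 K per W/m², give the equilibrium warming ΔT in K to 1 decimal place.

CO₂: 5.27 × ln(728/275) = 5.27 × ln(2.64727) = 5.27 × 0.97353 = 5.1305 W/m².
CH₄: 0.036 × (√2599 − √746) = 0.036 × (50.9804 − 27.3130) = 0.036 × 23.6674 = 0.8520 W/m².
HFC-134a: Δ = 142 − 1 = 141 ppt = 0.141 ppb; ΔF = 0.16 × 0.141 = 0.0226 W/m².
CFC-12: Δ = 307 − 1 = 306 ppt = 0.306 ppb; ΔF = 0.32 × 0.306 = 0.0979 W/m².
Total ΔF = 5.1305 + 0.8520 + 0.0226 + 0.0979 = 6.1030 W/m².
ΔT = λ ΔF = 0.94 × 6.10 = 5.7340 K.

ΔF = 6.10 W/m²; ΔT = 5.7 K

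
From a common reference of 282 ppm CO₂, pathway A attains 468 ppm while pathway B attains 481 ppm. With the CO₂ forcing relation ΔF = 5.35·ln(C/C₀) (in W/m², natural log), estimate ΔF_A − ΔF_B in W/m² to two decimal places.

ΔF_A − ΔF_B = -0.15 W/m²

ΔF_A = 5.35 ln(468/282) = 5.35 × 0.50656 = 2.7101 W/m².
ΔF_B = 5.35 ln(481/282) = 5.35 × 0.53396 = 2.8567 W/m².
Difference: 2.7101 − 2.8567 = -0.1466 W/m².
(Equivalently, ΔF_A − ΔF_B = 5.35 ln(468/481) = 5.35 × -0.02740 = -0.1466 W/m².)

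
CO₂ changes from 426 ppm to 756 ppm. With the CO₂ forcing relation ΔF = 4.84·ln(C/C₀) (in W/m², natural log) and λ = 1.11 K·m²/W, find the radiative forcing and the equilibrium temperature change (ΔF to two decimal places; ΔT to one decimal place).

CO₂: 4.84 × ln(756/426) = 4.84 × ln(1.77465) = 4.84 × 0.57360 = 2.7762 W/m².
ΔT = λ ΔF = 1.11 × 2.78 = 3.0858 K.

ΔF = 2.78 W/m²; ΔT = 3.1 K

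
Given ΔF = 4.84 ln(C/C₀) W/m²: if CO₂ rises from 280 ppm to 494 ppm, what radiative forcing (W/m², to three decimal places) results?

ΔF = 2.748 W/m²

CO₂: 4.84 × ln(494/280) = 4.84 × ln(1.76429) = 4.84 × 0.56775 = 2.7479 W/m².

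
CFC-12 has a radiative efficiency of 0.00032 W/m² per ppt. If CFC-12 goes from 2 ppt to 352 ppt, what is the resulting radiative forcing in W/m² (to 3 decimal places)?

CFC-12: ΔF = 0.00032 × (352 − 2) = 0.00032 × 350 = 0.1120 W/m².

ΔF = 0.112 W/m²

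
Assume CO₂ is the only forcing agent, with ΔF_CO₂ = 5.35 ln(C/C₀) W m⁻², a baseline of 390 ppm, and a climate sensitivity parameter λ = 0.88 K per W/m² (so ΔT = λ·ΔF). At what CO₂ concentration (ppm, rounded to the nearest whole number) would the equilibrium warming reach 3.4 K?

Required forcing: ΔF = ΔT/λ = 3.4/0.88 = 3.8636 W/m².
Then ln(C/390) = ΔF/5.35 = 3.8636/5.35 = 0.72217.
So C = 390 × e^0.72217 = 390 × 2.05890 = 802.97 ppm.

C ≈ 803 ppm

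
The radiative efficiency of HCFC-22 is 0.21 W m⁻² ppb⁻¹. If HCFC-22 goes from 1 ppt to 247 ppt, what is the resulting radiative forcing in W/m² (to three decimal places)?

HCFC-22: Δ = 247 − 1 = 246 ppt = 0.246 ppb; ΔF = 0.21 × 0.246 = 0.0517 W/m².

ΔF = 0.052 W/m²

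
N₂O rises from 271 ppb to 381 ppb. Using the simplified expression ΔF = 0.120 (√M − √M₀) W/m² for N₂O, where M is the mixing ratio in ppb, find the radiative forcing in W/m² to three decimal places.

N₂O: 0.120 × (√381 − √271) = 0.120 × (19.5192 − 16.4621) = 0.120 × 3.0571 = 0.3669 W/m².

ΔF = 0.367 W/m²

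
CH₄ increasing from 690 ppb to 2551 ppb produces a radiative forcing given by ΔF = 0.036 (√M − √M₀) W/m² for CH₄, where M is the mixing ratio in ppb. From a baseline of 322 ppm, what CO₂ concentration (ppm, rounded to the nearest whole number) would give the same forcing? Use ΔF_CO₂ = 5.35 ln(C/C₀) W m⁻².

CH₄ forcing: 0.036 × (√2551 − √690) = 0.036 × (50.5074 − 26.2679) = 0.036 × 24.2395 = 0.87262 W/m².
Set 5.35 ln(C/322) = 0.87262: ln(C/322) = 0.87262/5.35 = 0.16311, so C = 322 × e^0.16311 = 322 × 1.17717 = 379.05 ppm.

C ≈ 379 ppm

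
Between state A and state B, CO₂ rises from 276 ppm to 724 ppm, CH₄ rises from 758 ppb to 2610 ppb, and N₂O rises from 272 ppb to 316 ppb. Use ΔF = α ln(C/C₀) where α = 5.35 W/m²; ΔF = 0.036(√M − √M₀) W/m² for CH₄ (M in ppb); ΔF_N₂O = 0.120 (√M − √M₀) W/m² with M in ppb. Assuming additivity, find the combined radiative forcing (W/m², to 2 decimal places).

CO₂: 5.35 × ln(724/276) = 5.35 × ln(2.62319) = 5.35 × 0.96439 = 5.1595 W/m².
CH₄: 0.036 × (√2610 − √758) = 0.036 × (51.0882 − 27.5318) = 0.036 × 23.5564 = 0.8480 W/m².
N₂O: 0.120 × (√316 − √272) = 0.120 × (17.7764 − 16.4924) = 0.120 × 1.2840 = 0.1541 W/m².
Total ΔF = 5.1595 + 0.8480 + 0.1541 = 6.1616 W/m².

ΔF = 6.16 W/m²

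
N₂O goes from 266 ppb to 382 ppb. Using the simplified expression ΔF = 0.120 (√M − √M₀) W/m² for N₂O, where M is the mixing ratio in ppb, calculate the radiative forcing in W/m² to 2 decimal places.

ΔF = 0.39 W/m²

N₂O: 0.120 × (√382 − √266) = 0.120 × (19.5448 − 16.3095) = 0.120 × 3.2353 = 0.3882 W/m².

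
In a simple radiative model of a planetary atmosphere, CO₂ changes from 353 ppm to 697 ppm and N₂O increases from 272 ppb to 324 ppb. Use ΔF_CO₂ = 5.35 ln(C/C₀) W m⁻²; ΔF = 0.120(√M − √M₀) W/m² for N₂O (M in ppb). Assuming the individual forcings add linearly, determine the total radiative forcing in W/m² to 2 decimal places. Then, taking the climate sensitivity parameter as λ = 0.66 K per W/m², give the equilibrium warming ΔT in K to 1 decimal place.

CO₂: 5.35 × ln(697/353) = 5.35 × ln(1.97450) = 5.35 × 0.68032 = 3.6397 W/m².
N₂O: 0.120 × (√324 − √272) = 0.120 × (18.0000 − 16.4924) = 0.120 × 1.5076 = 0.1809 W/m².
Total ΔF = 3.6397 + 0.1809 = 3.8206 W/m².
ΔT = λ ΔF = 0.66 × 3.82 = 2.5212 K.

ΔF = 3.82 W/m²; ΔT = 2.5 K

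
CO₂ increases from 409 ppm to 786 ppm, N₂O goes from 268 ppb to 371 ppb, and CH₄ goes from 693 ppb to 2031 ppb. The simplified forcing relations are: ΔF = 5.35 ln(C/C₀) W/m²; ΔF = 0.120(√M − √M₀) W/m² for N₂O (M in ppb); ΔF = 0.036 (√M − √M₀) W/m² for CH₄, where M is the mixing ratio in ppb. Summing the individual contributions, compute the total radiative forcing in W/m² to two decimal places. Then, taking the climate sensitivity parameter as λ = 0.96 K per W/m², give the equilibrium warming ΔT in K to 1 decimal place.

ΔF = 4.52 W/m²; ΔT = 4.3 K

CO₂: 5.35 × ln(786/409) = 5.35 × ln(1.92176) = 5.35 × 0.65324 = 3.4948 W/m².
N₂O: 0.120 × (√371 − √268) = 0.120 × (19.2614 − 16.3707) = 0.120 × 2.8907 = 0.3469 W/m².
CH₄: 0.036 × (√2031 − √693) = 0.036 × (45.0666 − 26.3249) = 0.036 × 18.7417 = 0.6747 W/m².
Total ΔF = 3.4948 + 0.3469 + 0.6747 = 4.5164 W/m².
ΔT = λ ΔF = 0.96 × 4.52 = 4.3392 K.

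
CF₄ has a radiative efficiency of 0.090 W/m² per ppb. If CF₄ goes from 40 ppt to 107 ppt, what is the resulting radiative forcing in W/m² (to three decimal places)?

CF₄: Δ = 107 − 40 = 67 ppt = 0.067 ppb; ΔF = 0.090 × 0.067 = 0.0060 W/m².

ΔF = 0.006 W/m²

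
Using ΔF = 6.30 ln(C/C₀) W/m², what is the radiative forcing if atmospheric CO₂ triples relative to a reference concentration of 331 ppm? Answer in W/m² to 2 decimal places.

ΔF = 6.30 × ln(3) = 6.30 × 1.09861 = 6.9212 W/m².

ΔF = 6.92 W/m²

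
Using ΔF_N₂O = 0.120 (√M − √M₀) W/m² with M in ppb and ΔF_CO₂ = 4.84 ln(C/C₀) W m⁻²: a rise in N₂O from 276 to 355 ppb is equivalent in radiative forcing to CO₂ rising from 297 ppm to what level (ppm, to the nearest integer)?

C ≈ 314 ppm

N₂O forcing: 0.120 × (√355 − √276) = 0.120 × (18.8414 − 16.6132) = 0.120 × 2.2282 = 0.26738 W/m².
Set 4.84 ln(C/297) = 0.26738: ln(C/297) = 0.26738/4.84 = 0.05524, so C = 297 × e^0.05524 = 297 × 1.05679 = 313.87 ppm.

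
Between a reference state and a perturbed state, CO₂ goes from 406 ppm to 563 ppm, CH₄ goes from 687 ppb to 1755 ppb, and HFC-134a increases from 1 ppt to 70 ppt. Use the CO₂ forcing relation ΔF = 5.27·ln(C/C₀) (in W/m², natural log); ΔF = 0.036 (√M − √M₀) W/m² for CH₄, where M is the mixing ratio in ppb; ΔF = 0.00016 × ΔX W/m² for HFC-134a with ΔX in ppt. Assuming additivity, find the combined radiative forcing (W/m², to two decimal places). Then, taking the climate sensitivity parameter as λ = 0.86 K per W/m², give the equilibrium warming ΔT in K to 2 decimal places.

CO₂: 5.27 × ln(563/406) = 5.27 × ln(1.38670) = 5.27 × 0.32693 = 1.7229 W/m².
CH₄: 0.036 × (√1755 − √687) = 0.036 × (41.8927 − 26.2107) = 0.036 × 15.6820 = 0.5646 W/m².
HFC-134a: ΔF = 0.00016 × (70 − 1) = 0.00016 × 69 = 0.0110 W/m².
Total ΔF = 1.7229 + 0.5646 + 0.0110 = 2.2985 W/m².
ΔT = λ ΔF = 0.86 × 2.30 = 1.9780 K.

ΔF = 2.30 W/m²; ΔT = 1.98 K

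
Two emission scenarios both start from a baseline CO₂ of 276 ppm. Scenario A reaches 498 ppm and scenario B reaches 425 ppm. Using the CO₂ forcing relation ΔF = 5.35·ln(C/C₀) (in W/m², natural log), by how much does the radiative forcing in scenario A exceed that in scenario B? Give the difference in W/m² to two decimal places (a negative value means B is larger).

ΔF_A = 5.35 ln(498/276) = 5.35 × 0.59020 = 3.1576 W/m².
ΔF_B = 5.35 ln(425/276) = 5.35 × 0.43169 = 2.3095 W/m².
Difference: 3.1576 − 2.3095 = 0.8481 W/m².

ΔF_A − ΔF_B = 0.85 W/m²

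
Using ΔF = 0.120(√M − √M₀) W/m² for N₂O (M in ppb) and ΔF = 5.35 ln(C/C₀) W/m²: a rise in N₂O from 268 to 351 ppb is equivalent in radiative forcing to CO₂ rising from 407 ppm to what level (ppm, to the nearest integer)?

N₂O forcing: 0.120 × (√351 − √268) = 0.120 × (18.7350 − 16.3707) = 0.120 × 2.3643 = 0.28372 W/m².
Set 5.35 ln(C/407) = 0.28372: ln(C/407) = 0.28372/5.35 = 0.05303, so C = 407 × e^0.05303 = 407 × 1.05446 = 429.17 ppm.

C ≈ 429 ppm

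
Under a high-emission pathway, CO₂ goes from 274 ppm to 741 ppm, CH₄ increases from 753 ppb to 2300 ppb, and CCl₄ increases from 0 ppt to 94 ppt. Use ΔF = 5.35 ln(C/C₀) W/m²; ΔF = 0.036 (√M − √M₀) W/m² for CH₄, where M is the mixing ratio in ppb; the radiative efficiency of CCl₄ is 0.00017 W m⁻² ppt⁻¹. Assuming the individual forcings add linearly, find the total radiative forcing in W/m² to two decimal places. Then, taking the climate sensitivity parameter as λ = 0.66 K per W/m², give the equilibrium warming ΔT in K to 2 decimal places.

CO₂: 5.35 × ln(741/274) = 5.35 × ln(2.70438) = 5.35 × 0.99487 = 5.3226 W/m².
CH₄: 0.036 × (√2300 − √753) = 0.036 × (47.9583 − 27.4408) = 0.036 × 20.5175 = 0.7386 W/m².
CCl₄: ΔF = 0.00017 × (94 − 0) = 0.00017 × 94 = 0.0160 W/m².
Total ΔF = 5.3226 + 0.7386 + 0.0160 = 6.0772 W/m².
ΔT = λ ΔF = 0.66 × 6.08 = 4.0128 K.

ΔF = 6.08 W/m²; ΔT = 4.01 K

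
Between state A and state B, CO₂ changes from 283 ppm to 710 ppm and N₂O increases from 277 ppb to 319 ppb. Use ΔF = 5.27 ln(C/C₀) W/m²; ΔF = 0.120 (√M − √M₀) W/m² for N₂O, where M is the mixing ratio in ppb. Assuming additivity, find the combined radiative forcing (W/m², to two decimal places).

CO₂: 5.27 × ln(710/283) = 5.27 × ln(2.50883) = 5.27 × 0.91982 = 4.8475 W/m².
N₂O: 0.120 × (√319 − √277) = 0.120 × (17.8606 − 16.6433) = 0.120 × 1.2173 = 0.1461 W/m².
Total ΔF = 4.8475 + 0.1461 = 4.9936 W/m².

ΔF = 4.99 W/m²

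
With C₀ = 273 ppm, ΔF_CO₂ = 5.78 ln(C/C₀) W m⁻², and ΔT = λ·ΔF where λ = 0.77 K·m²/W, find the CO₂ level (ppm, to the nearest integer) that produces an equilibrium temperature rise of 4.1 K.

C ≈ 686 ppm

Required forcing: ΔF = ΔT/λ = 4.1/0.77 = 5.3247 W/m².
Then ln(C/273) = ΔF/5.78 = 5.3247/5.78 = 0.92123.
So C = 273 × e^0.92123 = 273 × 2.51238 = 685.88 ppm.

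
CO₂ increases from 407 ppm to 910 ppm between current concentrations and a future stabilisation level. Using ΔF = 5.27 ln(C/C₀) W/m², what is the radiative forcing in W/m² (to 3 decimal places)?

ΔF = 4.240 W/m²

CO₂: 5.27 × ln(910/407) = 5.27 × ln(2.23587) = 5.27 × 0.80463 = 4.2404 W/m².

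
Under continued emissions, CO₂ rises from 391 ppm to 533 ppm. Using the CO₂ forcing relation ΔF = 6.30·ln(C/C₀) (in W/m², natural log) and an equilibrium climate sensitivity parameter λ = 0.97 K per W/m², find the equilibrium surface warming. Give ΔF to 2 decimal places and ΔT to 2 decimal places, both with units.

ΔF = 1.95 W/m²; ΔT = 1.89 K

CO₂: 6.30 × ln(533/391) = 6.30 × ln(1.36317) = 6.30 × 0.30981 = 1.9518 W/m².
ΔT = λ ΔF = 0.97 × 1.95 = 1.8915 K.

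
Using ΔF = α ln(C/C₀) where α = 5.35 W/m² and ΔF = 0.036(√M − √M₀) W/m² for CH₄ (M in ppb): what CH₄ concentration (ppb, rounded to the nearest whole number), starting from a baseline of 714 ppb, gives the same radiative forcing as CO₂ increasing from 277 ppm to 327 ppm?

M ≈ 2640 ppb

CO₂ forcing: 5.35 × ln(327/277) = 5.35 × 0.165943 = 0.88780 W/m².
Set 0.036(√M − √714) = 0.88780: √M = 0.88780/0.036 + √714 = 24.6611 + 26.7208 = 51.3819.
M = (51.3819)² = 2640.10 ppb.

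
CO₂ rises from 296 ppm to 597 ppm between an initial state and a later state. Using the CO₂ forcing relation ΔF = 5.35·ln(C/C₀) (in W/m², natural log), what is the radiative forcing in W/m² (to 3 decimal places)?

CO₂: 5.35 × ln(597/296) = 5.35 × ln(2.01689) = 5.35 × 0.70156 = 3.7533 W/m².

ΔF = 3.753 W/m²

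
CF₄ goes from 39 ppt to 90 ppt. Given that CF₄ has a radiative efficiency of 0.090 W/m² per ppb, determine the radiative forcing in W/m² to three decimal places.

ΔF = 0.005 W/m²

CF₄: Δ = 90 − 39 = 51 ppt = 0.051 ppb; ΔF = 0.090 × 0.051 = 0.0046 W/m².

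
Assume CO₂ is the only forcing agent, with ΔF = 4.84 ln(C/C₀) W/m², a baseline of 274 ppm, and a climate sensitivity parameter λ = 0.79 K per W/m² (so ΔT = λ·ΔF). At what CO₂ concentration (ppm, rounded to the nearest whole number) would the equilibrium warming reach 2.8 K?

Required forcing: ΔF = ΔT/λ = 2.8/0.79 = 3.5443 W/m².
Then ln(C/274) = ΔF/4.84 = 3.5443/4.84 = 0.73229.
So C = 274 × e^0.73229 = 274 × 2.07984 = 569.88 ppm.

C ≈ 570 ppm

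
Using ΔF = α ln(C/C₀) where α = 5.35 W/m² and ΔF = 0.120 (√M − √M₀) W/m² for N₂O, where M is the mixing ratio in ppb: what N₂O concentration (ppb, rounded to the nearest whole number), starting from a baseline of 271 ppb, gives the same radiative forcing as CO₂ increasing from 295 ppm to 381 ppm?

CO₂ forcing: 5.35 × ln(381/295) = 5.35 × 0.255824 = 1.36866 W/m².
Set 0.120(√M − √271) = 1.36866: √M = 1.36866/0.120 + √271 = 11.4055 + 16.4621 = 27.8676.
M = (27.8676)² = 776.60 ppb.

M ≈ 777 ppb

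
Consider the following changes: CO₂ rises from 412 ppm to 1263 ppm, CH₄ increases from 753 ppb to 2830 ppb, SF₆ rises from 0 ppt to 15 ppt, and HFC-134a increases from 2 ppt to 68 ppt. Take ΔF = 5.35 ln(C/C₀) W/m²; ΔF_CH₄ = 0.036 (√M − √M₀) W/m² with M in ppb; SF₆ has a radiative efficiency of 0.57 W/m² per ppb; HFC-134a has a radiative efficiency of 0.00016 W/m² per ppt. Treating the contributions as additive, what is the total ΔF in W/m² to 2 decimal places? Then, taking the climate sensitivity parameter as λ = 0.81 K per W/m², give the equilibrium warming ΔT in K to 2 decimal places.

CO₂: 5.35 × ln(1263/412) = 5.35 × ln(3.06553) = 5.35 × 1.12022 = 5.9932 W/m².
CH₄: 0.036 × (√2830 − √753) = 0.036 × (53.1977 − 27.4408) = 0.036 × 25.7569 = 0.9272 W/m².
SF₆: Δ = 15 − 0 = 15 ppt = 0.015 ppb; ΔF = 0.57 × 0.015 = 0.0086 W/m².
HFC-134a: ΔF = 0.00016 × (68 − 2) = 0.00016 × 66 = 0.0106 W/m².
Total ΔF = 5.9932 + 0.9272 + 0.0086 + 0.0106 = 6.9396 W/m².
ΔT = λ ΔF = 0.81 × 6.94 = 5.6214 K.

ΔF = 6.94 W/m²; ΔT = 5.62 K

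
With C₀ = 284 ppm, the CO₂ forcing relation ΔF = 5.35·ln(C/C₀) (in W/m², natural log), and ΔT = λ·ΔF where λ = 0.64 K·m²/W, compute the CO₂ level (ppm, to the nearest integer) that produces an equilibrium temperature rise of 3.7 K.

C ≈ 837 ppm

Required forcing: ΔF = ΔT/λ = 3.7/0.64 = 5.7813 W/m².
Then ln(C/284) = ΔF/5.35 = 5.7813/5.35 = 1.08062.
So C = 284 × e^1.08062 = 284 × 2.94651 = 836.81 ppm.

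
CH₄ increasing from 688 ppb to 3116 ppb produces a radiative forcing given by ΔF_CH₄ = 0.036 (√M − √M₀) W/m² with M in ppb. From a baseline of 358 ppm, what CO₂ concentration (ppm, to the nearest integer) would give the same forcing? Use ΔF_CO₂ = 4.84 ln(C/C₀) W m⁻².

CH₄ forcing: 0.036 × (√3116 − √688) = 0.036 × (55.8211 − 26.2298) = 0.036 × 29.5913 = 1.06529 W/m².
Set 4.84 ln(C/358) = 1.06529: ln(C/358) = 1.06529/4.84 = 0.22010, so C = 358 × e^0.22010 = 358 × 1.24620 = 446.14 ppm.

C ≈ 446 ppm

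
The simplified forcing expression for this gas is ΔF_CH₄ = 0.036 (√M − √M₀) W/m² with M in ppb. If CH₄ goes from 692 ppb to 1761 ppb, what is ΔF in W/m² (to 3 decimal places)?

ΔF = 0.564 W/m²

CH₄: 0.036 × (√1761 − √692) = 0.036 × (41.9643 − 26.3059) = 0.036 × 15.6584 = 0.5637 W/m².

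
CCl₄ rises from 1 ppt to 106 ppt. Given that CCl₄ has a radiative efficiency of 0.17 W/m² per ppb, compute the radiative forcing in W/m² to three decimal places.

CCl₄: Δ = 106 − 1 = 105 ppt = 0.105 ppb; ΔF = 0.17 × 0.105 = 0.0179 W/m².

ΔF = 0.018 W/m²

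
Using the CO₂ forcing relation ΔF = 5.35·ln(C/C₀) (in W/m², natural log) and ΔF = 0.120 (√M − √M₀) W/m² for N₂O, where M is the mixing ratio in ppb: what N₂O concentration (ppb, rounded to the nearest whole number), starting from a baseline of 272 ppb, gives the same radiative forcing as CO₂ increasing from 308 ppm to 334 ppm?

CO₂ forcing: 5.35 × ln(334/308) = 5.35 × 0.081041 = 0.43357 W/m².
Set 0.120(√M − √272) = 0.43357: √M = 0.43357/0.120 + √272 = 3.6131 + 16.4924 = 20.1055.
M = (20.1055)² = 404.23 ppb.

M ≈ 404 ppb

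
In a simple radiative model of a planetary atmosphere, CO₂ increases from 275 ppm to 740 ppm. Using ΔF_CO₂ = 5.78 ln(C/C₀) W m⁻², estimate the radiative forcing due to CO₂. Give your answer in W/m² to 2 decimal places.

ΔF = 5.72 W/m²

CO₂: 5.78 × ln(740/275) = 5.78 × ln(2.69091) = 5.78 × 0.98988 = 5.7215 W/m².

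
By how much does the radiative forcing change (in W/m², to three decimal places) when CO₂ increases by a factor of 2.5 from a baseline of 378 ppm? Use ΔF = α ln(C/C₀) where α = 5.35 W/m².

ΔF = 5.35 × ln(2.5) = 5.35 × 0.91629 = 4.9022 W/m².

ΔF = 4.902 W/m²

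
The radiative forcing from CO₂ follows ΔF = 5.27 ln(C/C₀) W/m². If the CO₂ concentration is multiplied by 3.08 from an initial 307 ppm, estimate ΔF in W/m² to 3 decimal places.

ΔF = 5.27 × ln(3.08) = 5.27 × 1.12493 = 5.9284 W/m².

ΔF = 5.928 W/m²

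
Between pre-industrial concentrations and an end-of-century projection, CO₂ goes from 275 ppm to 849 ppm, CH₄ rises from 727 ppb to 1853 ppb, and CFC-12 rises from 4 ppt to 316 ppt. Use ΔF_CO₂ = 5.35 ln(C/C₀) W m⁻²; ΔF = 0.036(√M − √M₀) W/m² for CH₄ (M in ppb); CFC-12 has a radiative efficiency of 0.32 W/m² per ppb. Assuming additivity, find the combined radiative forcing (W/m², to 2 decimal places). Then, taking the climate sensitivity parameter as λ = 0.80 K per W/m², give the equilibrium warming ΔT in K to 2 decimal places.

CO₂: 5.35 × ln(849/275) = 5.35 × ln(3.08727) = 5.35 × 1.12729 = 6.0310 W/m².
CH₄: 0.036 × (√1853 − √727) = 0.036 × (43.0465 − 26.9629) = 0.036 × 16.0836 = 0.5790 W/m².
CFC-12: Δ = 316 − 4 = 312 ppt = 0.312 ppb; ΔF = 0.32 × 0.312 = 0.0998 W/m².
Total ΔF = 6.0310 + 0.5790 + 0.0998 = 6.7098 W/m².
ΔT = λ ΔF = 0.80 × 6.71 = 5.3680 K.

ΔF = 6.71 W/m²; ΔT = 5.37 K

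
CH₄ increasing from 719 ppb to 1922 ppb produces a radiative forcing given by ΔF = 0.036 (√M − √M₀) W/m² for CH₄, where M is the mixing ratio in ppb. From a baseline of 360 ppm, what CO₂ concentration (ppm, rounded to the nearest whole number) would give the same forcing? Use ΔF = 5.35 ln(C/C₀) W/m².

CH₄ forcing: 0.036 × (√1922 − √719) = 0.036 × (43.8406 − 26.8142) = 0.036 × 17.0264 = 0.61295 W/m².
Set 5.35 ln(C/360) = 0.61295: ln(C/360) = 0.61295/5.35 = 0.11457, so C = 360 × e^0.11457 = 360 × 1.12139 = 403.70 ppm.

C ≈ 404 ppm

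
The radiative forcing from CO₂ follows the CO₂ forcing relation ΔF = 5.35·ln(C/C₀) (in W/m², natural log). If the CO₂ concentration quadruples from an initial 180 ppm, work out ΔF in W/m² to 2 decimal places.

ΔF = 7.42 W/m²

ΔF = 5.35 × ln(4) = 5.35 × 1.38629 = 7.4167 W/m².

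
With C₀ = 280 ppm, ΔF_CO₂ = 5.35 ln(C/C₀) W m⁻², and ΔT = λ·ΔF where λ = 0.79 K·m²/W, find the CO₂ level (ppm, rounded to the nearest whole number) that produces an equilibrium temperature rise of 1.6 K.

Required forcing: ΔF = ΔT/λ = 1.6/0.79 = 2.0253 W/m².
Then ln(C/280) = ΔF/5.35 = 2.0253/5.35 = 0.37856.
So C = 280 × e^0.37856 = 280 × 1.46018 = 408.85 ppm.

C ≈ 409 ppm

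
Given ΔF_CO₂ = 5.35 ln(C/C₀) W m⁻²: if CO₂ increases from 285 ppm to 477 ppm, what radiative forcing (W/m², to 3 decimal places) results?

ΔF = 2.755 W/m²

CO₂: 5.35 × ln(477/285) = 5.35 × ln(1.67368) = 5.35 × 0.51502 = 2.7554 W/m².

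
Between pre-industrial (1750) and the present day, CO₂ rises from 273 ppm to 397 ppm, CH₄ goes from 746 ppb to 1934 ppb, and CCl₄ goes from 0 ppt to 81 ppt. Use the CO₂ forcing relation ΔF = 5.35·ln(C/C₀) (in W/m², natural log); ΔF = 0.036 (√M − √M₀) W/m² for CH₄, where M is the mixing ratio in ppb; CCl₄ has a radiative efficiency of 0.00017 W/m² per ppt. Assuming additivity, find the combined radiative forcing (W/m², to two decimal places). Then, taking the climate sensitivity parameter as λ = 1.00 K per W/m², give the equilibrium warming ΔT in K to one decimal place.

CO₂: 5.35 × ln(397/273) = 5.35 × ln(1.45421) = 5.35 × 0.37446 = 2.0034 W/m².
CH₄: 0.036 × (√1934 − √746) = 0.036 × (43.9773 − 27.3130) = 0.036 × 16.6643 = 0.5999 W/m².
CCl₄: ΔF = 0.00017 × (81 − 0) = 0.00017 × 81 = 0.0138 W/m².
Total ΔF = 2.0034 + 0.5999 + 0.0138 = 2.6171 W/m².
ΔT = λ ΔF = 1.00 × 2.62 = 2.6200 K.

ΔF = 2.62 W/m²; ΔT = 2.6 K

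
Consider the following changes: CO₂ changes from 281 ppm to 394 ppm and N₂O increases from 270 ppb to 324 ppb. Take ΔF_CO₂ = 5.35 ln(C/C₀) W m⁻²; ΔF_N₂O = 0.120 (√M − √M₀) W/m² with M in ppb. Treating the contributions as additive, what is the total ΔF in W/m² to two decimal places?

ΔF = 2.00 W/m²

CO₂: 5.35 × ln(394/281) = 5.35 × ln(1.40214) = 5.35 × 0.33800 = 1.8083 W/m².
N₂O: 0.120 × (√324 − √270) = 0.120 × (18.0000 − 16.4317) = 0.120 × 1.5683 = 0.1882 W/m².
Total ΔF = 1.8083 + 0.1882 = 1.9965 W/m².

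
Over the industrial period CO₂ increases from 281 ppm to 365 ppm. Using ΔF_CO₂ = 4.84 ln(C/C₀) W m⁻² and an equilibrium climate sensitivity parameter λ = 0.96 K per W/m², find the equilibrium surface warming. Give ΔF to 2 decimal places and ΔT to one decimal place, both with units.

ΔF = 1.27 W/m²; ΔT = 1.2 K

CO₂: 4.84 × ln(365/281) = 4.84 × ln(1.29893) = 4.84 × 0.26154 = 1.2659 W/m².
ΔT = λ ΔF = 0.96 × 1.27 = 1.2192 K.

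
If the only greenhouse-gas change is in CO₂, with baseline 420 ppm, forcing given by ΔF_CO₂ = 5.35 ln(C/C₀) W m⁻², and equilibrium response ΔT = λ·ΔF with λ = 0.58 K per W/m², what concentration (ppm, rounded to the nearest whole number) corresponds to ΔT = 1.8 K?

C ≈ 750 ppm

Required forcing: ΔF = ΔT/λ = 1.8/0.58 = 3.1034 W/m².
Then ln(C/420) = ΔF/5.35 = 3.1034/5.35 = 0.58007.
So C = 420 × e^0.58007 = 420 × 1.78616 = 750.19 ppm.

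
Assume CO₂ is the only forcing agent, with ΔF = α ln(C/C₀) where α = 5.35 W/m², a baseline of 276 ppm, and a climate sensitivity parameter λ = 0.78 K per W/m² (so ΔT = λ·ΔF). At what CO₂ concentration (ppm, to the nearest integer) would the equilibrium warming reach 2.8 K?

Required forcing: ΔF = ΔT/λ = 2.8/0.78 = 3.5897 W/m².
Then ln(C/276) = ΔF/5.35 = 3.5897/5.35 = 0.67097.
So C = 276 × e^0.67097 = 276 × 1.95613 = 539.89 ppm.

C ≈ 540 ppm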